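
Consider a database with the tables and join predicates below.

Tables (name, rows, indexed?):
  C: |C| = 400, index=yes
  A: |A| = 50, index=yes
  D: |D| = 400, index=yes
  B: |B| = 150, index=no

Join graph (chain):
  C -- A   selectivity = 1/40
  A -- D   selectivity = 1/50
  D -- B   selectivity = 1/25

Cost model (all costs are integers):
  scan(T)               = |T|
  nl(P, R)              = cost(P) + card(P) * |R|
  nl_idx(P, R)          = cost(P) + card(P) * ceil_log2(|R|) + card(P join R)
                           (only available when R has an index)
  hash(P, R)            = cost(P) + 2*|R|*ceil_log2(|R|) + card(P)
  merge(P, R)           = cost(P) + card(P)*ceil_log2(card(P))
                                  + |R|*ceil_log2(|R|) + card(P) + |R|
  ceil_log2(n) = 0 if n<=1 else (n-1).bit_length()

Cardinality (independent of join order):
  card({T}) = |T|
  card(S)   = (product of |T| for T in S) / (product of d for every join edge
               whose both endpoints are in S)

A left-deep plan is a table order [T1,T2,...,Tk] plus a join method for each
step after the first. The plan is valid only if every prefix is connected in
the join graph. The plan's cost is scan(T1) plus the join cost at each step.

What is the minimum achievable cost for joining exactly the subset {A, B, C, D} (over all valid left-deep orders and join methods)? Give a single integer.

13300

Selinger DP over subsets of {A,B,C,D}:
  {C}: scan cost=400, card=400
  {A}: scan cost=50, card=50
  {D}: scan cost=400, card=400
  {B}: scan cost=150, card=150
  {AC}: card=500; try (C,nl_idx)→1000, (A,hash)→1400, (A,nl_idx)→3300, (C,merge)→4400, (A,merge)→4750, (C,hash)→7300 …(+2); best=1000 via (C,nl_idx)
  {AD}: card=400; try (D,nl_idx)→900, (A,hash)→1400, (A,nl_idx)→3200, (D,merge)→4400, (A,merge)→4750, (D,hash)→7300 …(+2); best=900 via (D,nl_idx)
  {BD}: card=2400; try (B,hash)→3200, (D,nl_idx)→3900, (D,merge)→5500, (B,merge)→5750, (D,hash)→7500, (D,nl)→60150 …(+1); best=3200 via (B,hash)
  {ACD}: card=4000; try (C,hash)→8500, (C,nl_idx)→8500, (D,hash)→8700, (C,merge)→8900, (D,nl_idx)→9500, (D,merge)→10000 …(+2); best=8500 via (C,hash)
  {ABD}: card=2400; try (B,hash)→3700, (A,hash)→6200, (B,merge)→6250, (A,nl_idx)→20000, (A,merge)→34750, (B,nl)→60900 …(+1); best=3700 via (B,hash)
  {ABCD}: card=24000; try (C,hash)→13300, (B,hash)→14900, (C,merge)→38900, (C,nl_idx)→49300, (B,merge)→61850, (B,nl)→608500 …(+1); best=13300 via (C,hash)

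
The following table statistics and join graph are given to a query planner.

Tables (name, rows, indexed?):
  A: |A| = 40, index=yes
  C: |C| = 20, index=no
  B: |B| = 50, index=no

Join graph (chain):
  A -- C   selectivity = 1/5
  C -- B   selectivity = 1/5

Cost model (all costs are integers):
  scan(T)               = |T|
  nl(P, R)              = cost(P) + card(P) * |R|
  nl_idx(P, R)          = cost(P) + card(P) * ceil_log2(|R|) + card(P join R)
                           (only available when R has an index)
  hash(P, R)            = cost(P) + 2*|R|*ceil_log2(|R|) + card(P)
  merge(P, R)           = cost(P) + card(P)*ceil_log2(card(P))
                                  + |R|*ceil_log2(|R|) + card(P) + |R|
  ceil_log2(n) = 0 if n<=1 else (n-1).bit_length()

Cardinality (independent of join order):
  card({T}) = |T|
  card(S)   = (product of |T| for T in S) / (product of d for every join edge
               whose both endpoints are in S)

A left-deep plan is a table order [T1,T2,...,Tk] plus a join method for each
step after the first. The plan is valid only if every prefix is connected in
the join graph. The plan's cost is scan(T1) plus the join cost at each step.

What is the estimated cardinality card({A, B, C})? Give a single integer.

Tables in S: A(40), B(50), C(20)
Edges inside S: A-C(d=5), C-B(d=5)
numerator = 40 * 50 * 20 = 40000
denominator = 5 * 5 = 25
card(S) = 40000 / 25 = 1600

1600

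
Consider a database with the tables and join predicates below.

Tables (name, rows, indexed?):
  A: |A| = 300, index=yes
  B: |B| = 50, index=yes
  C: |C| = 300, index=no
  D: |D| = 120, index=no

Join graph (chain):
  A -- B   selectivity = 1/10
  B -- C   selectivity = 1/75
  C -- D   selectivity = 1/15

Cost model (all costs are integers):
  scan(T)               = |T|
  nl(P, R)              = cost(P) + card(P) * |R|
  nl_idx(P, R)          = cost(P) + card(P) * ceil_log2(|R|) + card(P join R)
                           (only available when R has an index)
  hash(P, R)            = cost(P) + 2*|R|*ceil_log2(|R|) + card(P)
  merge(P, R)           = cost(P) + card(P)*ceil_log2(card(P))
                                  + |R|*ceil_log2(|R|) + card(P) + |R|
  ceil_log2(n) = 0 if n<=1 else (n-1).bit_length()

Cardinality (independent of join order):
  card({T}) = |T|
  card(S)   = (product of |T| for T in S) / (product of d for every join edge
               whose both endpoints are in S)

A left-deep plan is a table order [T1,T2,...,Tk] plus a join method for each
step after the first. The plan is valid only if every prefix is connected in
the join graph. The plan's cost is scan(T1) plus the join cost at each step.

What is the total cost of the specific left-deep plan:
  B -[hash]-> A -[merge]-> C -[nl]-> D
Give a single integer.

step 1: scan B: cost=50, card=50
step 2: join A via hash
    card(P join A) = 50*300/(10) = 1500
    cost = 50 + 2*300*9 + 50 = 5500
step 3: join C via merge
    card(P join C) = 1500*300/(75) = 6000
    cost = 5500 + 1500*11 + 300*9 + 1500 + 300 = 26500
step 4: join D via nl
    card(P join D) = 6000*120/(15) = 48000
    cost = 26500 + 6000*120 = 746500

746500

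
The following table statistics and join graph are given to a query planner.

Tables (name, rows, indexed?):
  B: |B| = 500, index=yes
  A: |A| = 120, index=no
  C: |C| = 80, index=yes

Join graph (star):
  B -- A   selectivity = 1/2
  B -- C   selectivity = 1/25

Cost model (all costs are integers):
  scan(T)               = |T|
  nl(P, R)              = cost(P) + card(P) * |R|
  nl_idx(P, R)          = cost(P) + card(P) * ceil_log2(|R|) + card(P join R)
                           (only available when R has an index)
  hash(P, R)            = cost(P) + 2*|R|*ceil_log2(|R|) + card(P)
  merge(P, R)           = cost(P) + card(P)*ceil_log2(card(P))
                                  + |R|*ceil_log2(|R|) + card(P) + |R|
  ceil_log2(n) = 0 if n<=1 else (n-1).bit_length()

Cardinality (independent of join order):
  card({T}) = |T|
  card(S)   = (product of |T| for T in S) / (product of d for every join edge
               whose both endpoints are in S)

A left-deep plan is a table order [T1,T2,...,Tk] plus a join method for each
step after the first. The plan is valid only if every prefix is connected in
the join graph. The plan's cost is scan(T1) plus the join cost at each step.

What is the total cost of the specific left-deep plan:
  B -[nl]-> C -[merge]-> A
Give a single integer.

60660

step 1: scan B: cost=500, card=500
step 2: join C via nl
    card(P join C) = 500*80/(25) = 1600
    cost = 500 + 500*80 = 40500
step 3: join A via merge
    card(P join A) = 1600*120/(2) = 96000
    cost = 40500 + 1600*11 + 120*7 + 1600 + 120 = 60660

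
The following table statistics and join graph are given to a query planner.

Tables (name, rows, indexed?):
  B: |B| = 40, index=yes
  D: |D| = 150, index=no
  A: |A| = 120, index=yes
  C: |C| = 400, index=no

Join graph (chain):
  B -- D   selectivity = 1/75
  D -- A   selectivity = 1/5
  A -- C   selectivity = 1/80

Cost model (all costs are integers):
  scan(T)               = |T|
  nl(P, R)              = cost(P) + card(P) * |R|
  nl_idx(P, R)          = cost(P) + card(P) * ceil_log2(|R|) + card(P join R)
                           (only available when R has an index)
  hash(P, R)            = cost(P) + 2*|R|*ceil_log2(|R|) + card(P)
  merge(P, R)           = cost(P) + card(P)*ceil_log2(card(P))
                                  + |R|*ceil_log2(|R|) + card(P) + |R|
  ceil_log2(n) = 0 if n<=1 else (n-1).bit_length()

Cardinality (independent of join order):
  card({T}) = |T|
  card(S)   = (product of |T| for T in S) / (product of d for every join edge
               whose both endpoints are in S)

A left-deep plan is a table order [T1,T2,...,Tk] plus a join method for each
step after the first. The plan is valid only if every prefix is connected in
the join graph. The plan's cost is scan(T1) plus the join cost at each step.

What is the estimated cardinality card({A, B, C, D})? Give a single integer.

Tables in S: A(120), B(40), C(400), D(150)
Edges inside S: B-D(d=75), D-A(d=5), A-C(d=80)
numerator = 120 * 40 * 400 * 150 = 288000000
denominator = 75 * 5 * 80 = 30000
card(S) = 288000000 / 30000 = 9600

9600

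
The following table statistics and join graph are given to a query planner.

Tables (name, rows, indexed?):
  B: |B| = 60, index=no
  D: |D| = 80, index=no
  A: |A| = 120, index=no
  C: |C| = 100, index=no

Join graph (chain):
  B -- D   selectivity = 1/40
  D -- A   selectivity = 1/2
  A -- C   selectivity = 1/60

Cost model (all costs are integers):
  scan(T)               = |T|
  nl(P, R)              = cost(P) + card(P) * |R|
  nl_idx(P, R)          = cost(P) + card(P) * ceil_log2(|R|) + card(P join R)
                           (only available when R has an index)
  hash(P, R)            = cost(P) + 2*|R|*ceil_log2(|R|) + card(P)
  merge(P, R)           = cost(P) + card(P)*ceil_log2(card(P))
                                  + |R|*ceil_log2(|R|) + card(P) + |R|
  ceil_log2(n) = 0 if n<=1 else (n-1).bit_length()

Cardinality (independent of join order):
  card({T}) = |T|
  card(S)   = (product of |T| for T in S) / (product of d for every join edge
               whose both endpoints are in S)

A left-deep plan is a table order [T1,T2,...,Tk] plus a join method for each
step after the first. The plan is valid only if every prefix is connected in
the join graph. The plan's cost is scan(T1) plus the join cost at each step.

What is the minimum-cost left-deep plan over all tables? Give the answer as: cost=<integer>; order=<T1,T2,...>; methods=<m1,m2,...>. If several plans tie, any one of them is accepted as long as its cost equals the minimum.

cost=11280; order=D,B,A,C; methods=hash,hash,hash

Selinger DP (subsets sized 1..n):
  {B}: scan cost=60, card=60
  {D}: scan cost=80, card=80
  {A}: scan cost=120, card=120
  {C}: scan cost=100, card=100
  {BD}: card=120; try (B,hash)→880, (D,merge)→1120, (B,merge)→1140, (D,hash)→1240, (D,nl)→4860, (B,nl)→4880; best=880 via (B,hash)
  {AD}: card=4800; try (D,hash)→1360, (A,merge)→1680, (D,merge)→1720, (A,hash)→1840, (A,nl)→9680, (D,nl)→9720; best=1360 via (D,hash)
  {AC}: card=200; try (C,hash)→1640, (A,merge)→1860, (C,merge)→1880, (A,hash)→1880, (A,nl)→12100, (C,nl)→12120; best=1640 via (C,hash)
  {ABD}: card=7200; try (A,hash)→2680, (A,merge)→2800, (B,hash)→6880, (A,nl)→15280, (B,merge)→68980, (B,nl)→289360; best=2680 via (A,hash)
  {ACD}: card=8000; try (D,hash)→2960, (D,merge)→4080, (C,hash)→7560, (D,nl)→17640, (C,merge)→69360, (C,nl)→481360; best=2960 via (D,hash)
  {ABCD}: card=12000; try (C,hash)→11280, (B,hash)→11680, (C,merge)→104280, (B,merge)→115380, (B,nl)→482960, (C,nl)→722680; best=11280 via (C,hash)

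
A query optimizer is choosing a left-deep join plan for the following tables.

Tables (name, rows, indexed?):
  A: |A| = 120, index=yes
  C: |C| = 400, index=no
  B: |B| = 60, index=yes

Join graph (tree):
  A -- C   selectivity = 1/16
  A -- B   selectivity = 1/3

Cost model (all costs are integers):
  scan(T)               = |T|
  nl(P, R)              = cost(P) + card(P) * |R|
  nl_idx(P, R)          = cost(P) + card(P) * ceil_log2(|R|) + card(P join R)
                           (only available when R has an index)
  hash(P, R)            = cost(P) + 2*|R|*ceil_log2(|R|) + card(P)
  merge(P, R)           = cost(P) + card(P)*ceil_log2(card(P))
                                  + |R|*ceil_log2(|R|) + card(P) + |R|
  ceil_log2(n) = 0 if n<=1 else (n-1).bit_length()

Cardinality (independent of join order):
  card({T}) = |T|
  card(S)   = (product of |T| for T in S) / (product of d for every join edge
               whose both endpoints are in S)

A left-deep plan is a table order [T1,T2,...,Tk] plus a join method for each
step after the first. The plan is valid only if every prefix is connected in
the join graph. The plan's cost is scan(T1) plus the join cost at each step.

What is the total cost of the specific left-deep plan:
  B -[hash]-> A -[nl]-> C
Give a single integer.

step 1: scan B: cost=60, card=60
step 2: join A via hash
    card(P join A) = 60*120/(3) = 2400
    cost = 60 + 2*120*7 + 60 = 1800
step 3: join C via nl
    card(P join C) = 2400*400/(16) = 60000
    cost = 1800 + 2400*400 = 961800

961800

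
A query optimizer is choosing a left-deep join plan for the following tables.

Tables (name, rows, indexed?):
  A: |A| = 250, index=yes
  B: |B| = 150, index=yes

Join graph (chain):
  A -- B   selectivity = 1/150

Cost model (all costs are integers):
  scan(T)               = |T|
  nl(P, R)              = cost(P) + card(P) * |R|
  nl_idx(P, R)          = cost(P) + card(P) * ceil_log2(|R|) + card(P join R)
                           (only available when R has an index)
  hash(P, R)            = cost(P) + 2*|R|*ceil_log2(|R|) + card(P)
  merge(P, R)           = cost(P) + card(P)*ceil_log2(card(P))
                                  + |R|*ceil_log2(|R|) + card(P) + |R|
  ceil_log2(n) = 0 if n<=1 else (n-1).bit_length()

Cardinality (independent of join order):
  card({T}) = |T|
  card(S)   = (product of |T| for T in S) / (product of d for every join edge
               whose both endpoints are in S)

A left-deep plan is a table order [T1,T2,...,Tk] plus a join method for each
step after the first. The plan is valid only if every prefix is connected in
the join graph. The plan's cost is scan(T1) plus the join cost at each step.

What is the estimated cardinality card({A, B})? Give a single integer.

Tables in S: A(250), B(150)
Edges inside S: A-B(d=150)
numerator = 250 * 150 = 37500
denominator = 150 = 150
card(S) = 37500 / 150 = 250

250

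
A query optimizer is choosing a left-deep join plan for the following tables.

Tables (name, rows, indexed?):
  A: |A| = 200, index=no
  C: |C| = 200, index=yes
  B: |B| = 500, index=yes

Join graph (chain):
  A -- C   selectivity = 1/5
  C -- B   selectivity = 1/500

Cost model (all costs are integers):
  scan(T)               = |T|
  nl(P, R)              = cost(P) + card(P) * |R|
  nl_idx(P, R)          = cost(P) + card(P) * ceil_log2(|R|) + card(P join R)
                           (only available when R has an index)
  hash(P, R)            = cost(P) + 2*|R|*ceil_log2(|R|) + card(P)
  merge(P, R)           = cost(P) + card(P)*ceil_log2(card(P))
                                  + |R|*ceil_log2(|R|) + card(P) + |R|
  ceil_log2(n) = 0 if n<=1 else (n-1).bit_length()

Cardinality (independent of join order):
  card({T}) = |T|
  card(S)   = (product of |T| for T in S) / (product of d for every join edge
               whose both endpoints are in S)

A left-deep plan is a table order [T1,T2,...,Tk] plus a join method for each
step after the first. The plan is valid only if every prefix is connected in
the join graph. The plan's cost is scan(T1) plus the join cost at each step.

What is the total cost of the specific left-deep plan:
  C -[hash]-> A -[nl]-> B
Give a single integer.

4003600

step 1: scan C: cost=200, card=200
step 2: join A via hash
    card(P join A) = 200*200/(5) = 8000
    cost = 200 + 2*200*8 + 200 = 3600
step 3: join B via nl
    card(P join B) = 8000*500/(500) = 8000
    cost = 3600 + 8000*500 = 4003600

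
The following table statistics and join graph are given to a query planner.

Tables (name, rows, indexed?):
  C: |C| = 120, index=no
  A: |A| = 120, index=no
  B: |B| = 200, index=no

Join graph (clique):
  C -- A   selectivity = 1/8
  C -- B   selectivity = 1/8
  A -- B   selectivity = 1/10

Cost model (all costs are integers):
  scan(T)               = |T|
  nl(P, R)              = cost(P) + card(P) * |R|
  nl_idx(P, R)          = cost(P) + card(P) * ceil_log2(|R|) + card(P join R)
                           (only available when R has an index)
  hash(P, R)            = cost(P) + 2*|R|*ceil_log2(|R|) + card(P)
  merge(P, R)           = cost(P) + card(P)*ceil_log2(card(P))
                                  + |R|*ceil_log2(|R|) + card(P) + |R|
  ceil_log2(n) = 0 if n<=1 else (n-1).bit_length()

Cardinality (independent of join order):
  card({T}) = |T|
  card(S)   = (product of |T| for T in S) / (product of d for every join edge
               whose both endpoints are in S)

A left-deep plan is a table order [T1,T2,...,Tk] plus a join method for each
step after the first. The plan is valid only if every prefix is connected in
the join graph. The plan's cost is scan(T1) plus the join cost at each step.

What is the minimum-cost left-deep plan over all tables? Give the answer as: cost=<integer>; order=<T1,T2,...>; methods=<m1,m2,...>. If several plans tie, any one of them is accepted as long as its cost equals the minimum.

cost=6160; order=B,A,C; methods=hash,hash

Selinger DP (subsets sized 1..n):
  {C}: scan cost=120, card=120
  {A}: scan cost=120, card=120
  {B}: scan cost=200, card=200
  {AC}: card=1800; try (C,hash)→1920, (A,hash)→1920, (C,merge)→2040, (A,merge)→2040, (C,nl)→14520, (A,nl)→14520; best=1920 via (C,hash)
  {BC}: card=3000; try (C,hash)→2080, (B,merge)→2880, (C,merge)→2960, (B,hash)→3440, (B,nl)→24120, (C,nl)→24200; best=2080 via (C,hash)
  {AB}: card=2400; try (A,hash)→2080, (B,merge)→2880, (A,merge)→2960, (B,hash)→3440, (B,nl)→24120, (A,nl)→24200; best=2080 via (A,hash)
  {ABC}: card=4500; try (C,hash)→6160, (A,hash)→6760, (B,hash)→6920, (B,merge)→25320, (C,merge)→34240, (A,merge)→42040 …(+3); best=6160 via (C,hash)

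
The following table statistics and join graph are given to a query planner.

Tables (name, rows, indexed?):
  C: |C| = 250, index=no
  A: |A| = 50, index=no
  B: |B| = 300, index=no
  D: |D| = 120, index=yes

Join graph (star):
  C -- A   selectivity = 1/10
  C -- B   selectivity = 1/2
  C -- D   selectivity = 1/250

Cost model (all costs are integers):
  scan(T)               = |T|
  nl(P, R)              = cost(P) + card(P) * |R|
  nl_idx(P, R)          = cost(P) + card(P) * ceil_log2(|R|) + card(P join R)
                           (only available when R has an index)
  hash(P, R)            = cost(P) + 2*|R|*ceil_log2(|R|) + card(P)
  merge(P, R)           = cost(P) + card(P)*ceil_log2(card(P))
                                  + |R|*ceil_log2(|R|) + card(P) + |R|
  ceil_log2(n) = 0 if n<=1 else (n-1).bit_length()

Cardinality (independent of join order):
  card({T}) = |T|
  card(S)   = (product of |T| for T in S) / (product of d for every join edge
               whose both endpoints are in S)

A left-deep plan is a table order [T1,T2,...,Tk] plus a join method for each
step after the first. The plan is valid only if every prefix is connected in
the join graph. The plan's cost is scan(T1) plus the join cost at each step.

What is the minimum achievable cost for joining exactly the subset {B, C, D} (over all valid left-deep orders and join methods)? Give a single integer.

6080

Selinger DP over subsets of {B,C,D}:
  {C}: scan cost=250, card=250
  {B}: scan cost=300, card=300
  {D}: scan cost=120, card=120
  {BC}: card=37500; try (C,hash)→4600, (B,merge)→5500, (C,merge)→5550, (B,hash)→5900, (B,nl)→75250, (C,nl)→75300; best=4600 via (C,hash)
  {CD}: card=120; try (D,nl_idx)→2120, (D,hash)→2180, (C,merge)→3330, (D,merge)→3460, (C,hash)→4240, (C,nl)→30120 …(+1); best=2120 via (D,nl_idx)
  {BCD}: card=18000; try (B,merge)→6080, (B,hash)→7640, (B,nl)→38120, (D,hash)→43780, (D,nl_idx)→285100, (D,merge)→643060 …(+1); best=6080 via (B,merge)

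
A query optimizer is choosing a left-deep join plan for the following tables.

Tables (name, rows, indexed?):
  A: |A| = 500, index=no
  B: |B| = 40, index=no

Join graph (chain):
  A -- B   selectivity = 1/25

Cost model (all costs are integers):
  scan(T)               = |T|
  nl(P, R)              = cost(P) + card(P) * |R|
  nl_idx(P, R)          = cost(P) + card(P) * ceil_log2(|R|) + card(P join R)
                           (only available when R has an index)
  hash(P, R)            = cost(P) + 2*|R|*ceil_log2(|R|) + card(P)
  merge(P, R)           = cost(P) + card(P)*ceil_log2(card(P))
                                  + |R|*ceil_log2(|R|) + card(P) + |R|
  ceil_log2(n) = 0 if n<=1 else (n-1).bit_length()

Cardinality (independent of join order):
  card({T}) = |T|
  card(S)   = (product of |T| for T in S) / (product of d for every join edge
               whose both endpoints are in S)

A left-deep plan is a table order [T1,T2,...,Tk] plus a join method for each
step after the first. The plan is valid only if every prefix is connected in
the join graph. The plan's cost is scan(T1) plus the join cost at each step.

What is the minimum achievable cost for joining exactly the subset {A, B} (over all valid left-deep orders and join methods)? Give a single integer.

1480

Selinger DP over subsets of {A,B}:
  {A}: scan cost=500, card=500
  {B}: scan cost=40, card=40
  {AB}: card=800; try (B,hash)→1480, (A,merge)→5320, (B,merge)→5780, (A,hash)→9080, (A,nl)→20040, (B,nl)→20500; best=1480 via (B,hash)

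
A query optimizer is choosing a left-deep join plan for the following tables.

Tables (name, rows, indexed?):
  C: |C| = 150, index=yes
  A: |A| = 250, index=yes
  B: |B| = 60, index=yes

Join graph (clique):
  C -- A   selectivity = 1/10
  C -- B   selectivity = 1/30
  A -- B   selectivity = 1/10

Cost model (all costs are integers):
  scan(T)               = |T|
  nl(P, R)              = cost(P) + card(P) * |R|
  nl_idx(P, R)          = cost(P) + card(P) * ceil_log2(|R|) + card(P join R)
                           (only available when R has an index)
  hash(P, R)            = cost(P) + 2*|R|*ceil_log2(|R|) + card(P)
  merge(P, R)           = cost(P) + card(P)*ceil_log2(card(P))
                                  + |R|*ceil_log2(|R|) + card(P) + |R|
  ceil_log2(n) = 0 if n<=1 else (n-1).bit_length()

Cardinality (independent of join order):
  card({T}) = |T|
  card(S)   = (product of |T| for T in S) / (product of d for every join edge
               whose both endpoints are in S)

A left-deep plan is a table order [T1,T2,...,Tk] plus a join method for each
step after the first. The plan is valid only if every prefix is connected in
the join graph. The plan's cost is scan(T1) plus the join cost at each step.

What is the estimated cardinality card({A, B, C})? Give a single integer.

750

Tables in S: A(250), B(60), C(150)
Edges inside S: C-A(d=10), C-B(d=30), A-B(d=10)
numerator = 250 * 60 * 150 = 2250000
denominator = 10 * 30 * 10 = 3000
card(S) = 2250000 / 3000 = 750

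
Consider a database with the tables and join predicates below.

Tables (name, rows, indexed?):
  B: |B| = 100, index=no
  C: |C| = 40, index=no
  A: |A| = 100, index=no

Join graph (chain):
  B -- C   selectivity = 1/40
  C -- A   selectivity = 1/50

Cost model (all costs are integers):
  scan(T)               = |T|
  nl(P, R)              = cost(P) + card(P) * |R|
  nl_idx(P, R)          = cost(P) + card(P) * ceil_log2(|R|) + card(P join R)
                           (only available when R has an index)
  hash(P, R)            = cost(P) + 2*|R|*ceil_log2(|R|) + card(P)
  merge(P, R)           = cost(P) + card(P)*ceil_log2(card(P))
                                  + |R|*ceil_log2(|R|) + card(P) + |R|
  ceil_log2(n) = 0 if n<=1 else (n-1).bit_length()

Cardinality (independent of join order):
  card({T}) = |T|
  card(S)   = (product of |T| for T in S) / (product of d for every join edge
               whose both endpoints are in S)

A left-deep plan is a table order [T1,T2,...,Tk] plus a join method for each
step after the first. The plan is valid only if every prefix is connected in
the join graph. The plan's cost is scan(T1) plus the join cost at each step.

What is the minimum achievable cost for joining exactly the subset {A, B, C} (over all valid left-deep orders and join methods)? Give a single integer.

2120

Selinger DP over subsets of {A,B,C}:
  {B}: scan cost=100, card=100
  {C}: scan cost=40, card=40
  {A}: scan cost=100, card=100
  {BC}: card=100; try (C,hash)→680, (B,merge)→1120, (C,merge)→1180, (B,hash)→1480, (B,nl)→4040, (C,nl)→4100; best=680 via (C,hash)
  {AC}: card=80; try (C,hash)→680, (A,merge)→1120, (C,merge)→1180, (A,hash)→1480, (A,nl)→4040, (C,nl)→4100; best=680 via (C,hash)
  {ABC}: card=200; try (B,merge)→2120, (B,hash)→2160, (A,hash)→2180, (A,merge)→2280, (B,nl)→8680, (A,nl)→10680; best=2120 via (B,merge)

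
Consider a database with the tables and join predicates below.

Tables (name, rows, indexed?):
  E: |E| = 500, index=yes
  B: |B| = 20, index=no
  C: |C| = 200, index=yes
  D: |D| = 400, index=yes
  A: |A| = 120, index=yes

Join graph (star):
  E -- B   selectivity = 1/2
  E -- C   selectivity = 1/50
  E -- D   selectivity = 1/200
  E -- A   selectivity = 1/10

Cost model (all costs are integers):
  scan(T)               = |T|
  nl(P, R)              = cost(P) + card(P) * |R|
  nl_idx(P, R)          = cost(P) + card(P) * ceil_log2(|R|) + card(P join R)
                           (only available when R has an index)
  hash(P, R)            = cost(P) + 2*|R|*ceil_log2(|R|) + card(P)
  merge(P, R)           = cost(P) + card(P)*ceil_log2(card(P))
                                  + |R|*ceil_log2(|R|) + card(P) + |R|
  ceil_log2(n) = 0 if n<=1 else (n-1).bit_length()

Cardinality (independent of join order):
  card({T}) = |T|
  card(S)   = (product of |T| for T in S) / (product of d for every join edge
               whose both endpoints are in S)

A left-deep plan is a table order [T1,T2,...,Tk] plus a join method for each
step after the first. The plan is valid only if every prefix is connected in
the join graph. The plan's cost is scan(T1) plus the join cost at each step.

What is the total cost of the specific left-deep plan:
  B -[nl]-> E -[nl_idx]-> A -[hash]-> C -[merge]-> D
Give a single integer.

4732220

step 1: scan B: cost=20, card=20
step 2: join E via nl
    card(P join E) = 20*500/(2) = 5000
    cost = 20 + 20*500 = 10020
step 3: join A via nl_idx
    card(P join A) = 5000*120/(10) = 60000
    cost = 10020 + 5000*7 + 60000 = 105020
step 4: join C via hash
    card(P join C) = 60000*200/(50) = 240000
    cost = 105020 + 2*200*8 + 60000 = 168220
step 5: join D via merge
    card(P join D) = 240000*400/(200) = 480000
    cost = 168220 + 240000*18 + 400*9 + 240000 + 400 = 4732220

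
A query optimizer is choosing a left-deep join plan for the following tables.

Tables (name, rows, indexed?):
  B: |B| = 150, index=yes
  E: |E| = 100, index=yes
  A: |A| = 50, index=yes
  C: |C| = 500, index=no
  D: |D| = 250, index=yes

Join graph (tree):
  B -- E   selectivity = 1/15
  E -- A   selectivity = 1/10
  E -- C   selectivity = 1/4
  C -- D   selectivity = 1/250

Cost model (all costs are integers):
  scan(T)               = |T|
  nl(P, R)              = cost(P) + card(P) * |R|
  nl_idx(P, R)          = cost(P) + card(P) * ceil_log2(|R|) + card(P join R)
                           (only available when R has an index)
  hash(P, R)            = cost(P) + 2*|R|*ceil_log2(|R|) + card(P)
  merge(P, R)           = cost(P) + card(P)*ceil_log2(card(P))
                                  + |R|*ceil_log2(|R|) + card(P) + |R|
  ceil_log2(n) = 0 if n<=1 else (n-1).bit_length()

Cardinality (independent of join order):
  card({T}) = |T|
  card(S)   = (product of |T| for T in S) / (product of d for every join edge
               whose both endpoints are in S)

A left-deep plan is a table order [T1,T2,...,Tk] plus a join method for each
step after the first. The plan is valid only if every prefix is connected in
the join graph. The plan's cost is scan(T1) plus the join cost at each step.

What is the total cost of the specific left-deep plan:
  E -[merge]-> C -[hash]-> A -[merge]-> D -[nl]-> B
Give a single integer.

10458750

step 1: scan E: cost=100, card=100
step 2: join C via merge
    card(P join C) = 100*500/(4) = 12500
    cost = 100 + 100*7 + 500*9 + 100 + 500 = 5900
step 3: join A via hash
    card(P join A) = 12500*50/(10) = 62500
    cost = 5900 + 2*50*6 + 12500 = 19000
step 4: join D via merge
    card(P join D) = 62500*250/(250) = 62500
    cost = 19000 + 62500*16 + 250*8 + 62500 + 250 = 1083750
step 5: join B via nl
    card(P join B) = 62500*150/(15) = 625000
    cost = 1083750 + 62500*150 = 10458750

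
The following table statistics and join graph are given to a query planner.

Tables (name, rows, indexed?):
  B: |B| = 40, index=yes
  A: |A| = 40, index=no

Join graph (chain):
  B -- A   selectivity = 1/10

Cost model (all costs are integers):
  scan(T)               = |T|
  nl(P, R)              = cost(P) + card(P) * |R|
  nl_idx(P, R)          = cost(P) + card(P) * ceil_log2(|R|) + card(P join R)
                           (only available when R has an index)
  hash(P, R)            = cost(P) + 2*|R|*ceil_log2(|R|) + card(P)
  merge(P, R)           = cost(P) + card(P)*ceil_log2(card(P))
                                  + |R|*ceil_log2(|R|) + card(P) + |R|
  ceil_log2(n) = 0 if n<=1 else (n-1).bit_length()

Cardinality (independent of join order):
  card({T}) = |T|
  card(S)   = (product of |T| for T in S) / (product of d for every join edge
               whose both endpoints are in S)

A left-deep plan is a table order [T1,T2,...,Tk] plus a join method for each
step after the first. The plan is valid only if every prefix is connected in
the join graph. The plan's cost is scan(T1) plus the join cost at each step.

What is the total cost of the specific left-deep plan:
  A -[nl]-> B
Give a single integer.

1640

step 1: scan A: cost=40, card=40
step 2: join B via nl
    card(P join B) = 40*40/(10) = 160
    cost = 40 + 40*40 = 1640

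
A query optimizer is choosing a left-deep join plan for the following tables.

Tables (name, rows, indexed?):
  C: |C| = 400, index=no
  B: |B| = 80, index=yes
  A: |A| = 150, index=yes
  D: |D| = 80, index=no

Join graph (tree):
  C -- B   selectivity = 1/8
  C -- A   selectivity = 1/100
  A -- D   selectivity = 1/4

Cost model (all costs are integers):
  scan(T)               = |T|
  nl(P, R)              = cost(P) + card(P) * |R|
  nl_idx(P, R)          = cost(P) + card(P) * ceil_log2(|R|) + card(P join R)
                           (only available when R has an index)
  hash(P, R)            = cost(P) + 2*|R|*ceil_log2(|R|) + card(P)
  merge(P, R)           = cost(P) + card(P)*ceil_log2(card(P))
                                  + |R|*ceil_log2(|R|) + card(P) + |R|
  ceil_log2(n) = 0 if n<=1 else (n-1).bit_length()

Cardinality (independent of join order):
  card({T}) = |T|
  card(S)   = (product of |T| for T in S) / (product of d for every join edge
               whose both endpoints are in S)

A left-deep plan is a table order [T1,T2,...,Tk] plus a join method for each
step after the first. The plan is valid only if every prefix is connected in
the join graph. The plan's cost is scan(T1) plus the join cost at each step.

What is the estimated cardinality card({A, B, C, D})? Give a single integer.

120000

Tables in S: A(150), B(80), C(400), D(80)
Edges inside S: C-B(d=8), C-A(d=100), A-D(d=4)
numerator = 150 * 80 * 400 * 80 = 384000000
denominator = 8 * 100 * 4 = 3200
card(S) = 384000000 / 3200 = 120000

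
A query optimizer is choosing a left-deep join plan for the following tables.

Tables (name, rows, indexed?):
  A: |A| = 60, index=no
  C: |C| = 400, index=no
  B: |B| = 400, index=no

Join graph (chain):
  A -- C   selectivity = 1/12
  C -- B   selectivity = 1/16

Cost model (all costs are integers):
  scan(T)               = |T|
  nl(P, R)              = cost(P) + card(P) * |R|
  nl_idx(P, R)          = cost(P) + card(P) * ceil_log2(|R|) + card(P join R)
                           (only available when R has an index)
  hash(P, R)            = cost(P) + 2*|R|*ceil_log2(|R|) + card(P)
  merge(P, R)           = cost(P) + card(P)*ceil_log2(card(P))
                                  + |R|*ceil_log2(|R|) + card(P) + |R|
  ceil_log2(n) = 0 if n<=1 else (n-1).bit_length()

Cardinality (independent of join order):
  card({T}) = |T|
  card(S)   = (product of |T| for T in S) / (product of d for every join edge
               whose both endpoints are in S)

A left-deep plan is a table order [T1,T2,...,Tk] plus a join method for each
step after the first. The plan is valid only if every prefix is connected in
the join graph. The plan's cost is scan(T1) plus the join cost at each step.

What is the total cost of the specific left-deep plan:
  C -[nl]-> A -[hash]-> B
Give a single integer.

step 1: scan C: cost=400, card=400
step 2: join A via nl
    card(P join A) = 400*60/(12) = 2000
    cost = 400 + 400*60 = 24400
step 3: join B via hash
    card(P join B) = 2000*400/(16) = 50000
    cost = 24400 + 2*400*9 + 2000 = 33600

33600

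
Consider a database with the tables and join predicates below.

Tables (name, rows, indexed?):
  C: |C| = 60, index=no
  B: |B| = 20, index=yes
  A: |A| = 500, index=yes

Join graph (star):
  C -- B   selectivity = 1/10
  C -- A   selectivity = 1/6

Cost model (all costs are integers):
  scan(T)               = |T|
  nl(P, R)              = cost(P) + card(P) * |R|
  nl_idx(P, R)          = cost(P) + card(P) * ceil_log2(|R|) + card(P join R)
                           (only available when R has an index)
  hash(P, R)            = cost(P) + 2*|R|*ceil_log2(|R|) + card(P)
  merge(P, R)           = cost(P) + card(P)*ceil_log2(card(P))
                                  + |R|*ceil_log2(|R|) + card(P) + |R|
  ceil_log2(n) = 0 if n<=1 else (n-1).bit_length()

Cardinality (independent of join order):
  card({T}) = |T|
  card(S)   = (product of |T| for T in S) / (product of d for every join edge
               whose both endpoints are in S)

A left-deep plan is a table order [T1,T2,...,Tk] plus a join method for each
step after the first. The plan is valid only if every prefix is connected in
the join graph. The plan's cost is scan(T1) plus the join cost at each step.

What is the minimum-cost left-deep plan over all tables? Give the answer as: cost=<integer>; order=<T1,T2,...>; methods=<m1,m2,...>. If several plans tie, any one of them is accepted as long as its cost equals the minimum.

cost=6280; order=C,B,A; methods=hash,merge

Selinger DP (subsets sized 1..n):
  {C}: scan cost=60, card=60
  {B}: scan cost=20, card=20
  {A}: scan cost=500, card=500
  {BC}: card=120; try (B,hash)→320, (B,nl_idx)→480, (C,merge)→560, (B,merge)→600, (C,hash)→760, (C,nl)→1220 …(+1); best=320 via (B,hash)
  {AC}: card=5000; try (C,hash)→1720, (A,merge)→5480, (A,nl_idx)→5600, (C,merge)→5920, (A,hash)→9120, (A,nl)→30060 …(+1); best=1720 via (C,hash)
  {ABC}: card=10000; try (A,merge)→6280, (B,hash)→6920, (A,hash)→9440, (A,nl_idx)→11400, (B,nl_idx)→36720, (A,nl)→60320 …(+2); best=6280 via (A,merge)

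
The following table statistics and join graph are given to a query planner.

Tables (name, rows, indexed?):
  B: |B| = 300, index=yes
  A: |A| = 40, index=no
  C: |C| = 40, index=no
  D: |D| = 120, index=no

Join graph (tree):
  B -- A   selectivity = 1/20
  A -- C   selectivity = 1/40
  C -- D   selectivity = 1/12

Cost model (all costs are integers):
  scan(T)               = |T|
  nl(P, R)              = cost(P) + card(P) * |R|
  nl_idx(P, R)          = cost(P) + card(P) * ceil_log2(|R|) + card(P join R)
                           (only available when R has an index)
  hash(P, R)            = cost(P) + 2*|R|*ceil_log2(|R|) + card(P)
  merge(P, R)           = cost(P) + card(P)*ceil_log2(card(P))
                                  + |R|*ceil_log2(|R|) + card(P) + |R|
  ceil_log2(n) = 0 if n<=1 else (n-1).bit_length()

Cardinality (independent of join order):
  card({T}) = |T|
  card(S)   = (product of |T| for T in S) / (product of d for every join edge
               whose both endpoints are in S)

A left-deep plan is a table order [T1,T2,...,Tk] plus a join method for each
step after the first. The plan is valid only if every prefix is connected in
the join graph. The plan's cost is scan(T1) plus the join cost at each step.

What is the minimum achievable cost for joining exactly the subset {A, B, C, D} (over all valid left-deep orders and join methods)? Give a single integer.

3800

Selinger DP over subsets of {A,B,C,D}:
  {B}: scan cost=300, card=300
  {A}: scan cost=40, card=40
  {C}: scan cost=40, card=40
  {D}: scan cost=120, card=120
  {AB}: card=600; try (B,nl_idx)→1000, (A,hash)→1080, (B,merge)→3320, (A,merge)→3580, (B,hash)→5480, (B,nl)→12040 …(+1); best=1000 via (B,nl_idx)
  {AC}: card=40; try (C,hash)→560, (A,hash)→560, (C,merge)→600, (A,merge)→600, (C,nl)→1640, (A,nl)→1640; best=560 via (C,hash)
  {CD}: card=400; try (C,hash)→720, (D,merge)→1280, (C,merge)→1360, (D,hash)→1760, (D,nl)→4840, (C,nl)→4920; best=720 via (C,hash)
  {ABC}: card=600; try (B,nl_idx)→1520, (C,hash)→2080, (B,merge)→3840, (B,hash)→6000, (C,merge)→7880, (B,nl)→12560 …(+1); best=1520 via (B,nl_idx)
  {ACD}: card=400; try (A,hash)→1600, (D,merge)→1800, (D,hash)→2280, (A,merge)→5000, (D,nl)→5360, (A,nl)→16720; best=1600 via (A,hash)
  {ABCD}: card=6000; try (D,hash)→3800, (B,hash)→7400, (B,merge)→8600, (D,merge)→9080, (B,nl_idx)→11200, (D,nl)→73520 …(+1); best=3800 via (D,hash)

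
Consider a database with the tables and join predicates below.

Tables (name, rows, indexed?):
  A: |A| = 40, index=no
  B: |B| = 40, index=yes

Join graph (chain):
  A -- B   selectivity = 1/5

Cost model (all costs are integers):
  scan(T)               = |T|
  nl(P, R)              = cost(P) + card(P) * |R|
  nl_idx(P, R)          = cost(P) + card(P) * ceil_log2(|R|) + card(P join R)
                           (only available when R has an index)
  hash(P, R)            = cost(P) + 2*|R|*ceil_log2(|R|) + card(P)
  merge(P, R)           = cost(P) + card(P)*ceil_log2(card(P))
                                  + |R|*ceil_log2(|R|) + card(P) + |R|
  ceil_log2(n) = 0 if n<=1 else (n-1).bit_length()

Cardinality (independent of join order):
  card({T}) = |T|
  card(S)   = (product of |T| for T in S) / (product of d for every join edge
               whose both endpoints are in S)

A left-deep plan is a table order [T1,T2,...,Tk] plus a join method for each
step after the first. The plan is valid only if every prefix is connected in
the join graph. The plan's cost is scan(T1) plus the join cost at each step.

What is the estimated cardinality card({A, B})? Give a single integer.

Tables in S: A(40), B(40)
Edges inside S: A-B(d=5)
numerator = 40 * 40 = 1600
denominator = 5 = 5
card(S) = 1600 / 5 = 320

320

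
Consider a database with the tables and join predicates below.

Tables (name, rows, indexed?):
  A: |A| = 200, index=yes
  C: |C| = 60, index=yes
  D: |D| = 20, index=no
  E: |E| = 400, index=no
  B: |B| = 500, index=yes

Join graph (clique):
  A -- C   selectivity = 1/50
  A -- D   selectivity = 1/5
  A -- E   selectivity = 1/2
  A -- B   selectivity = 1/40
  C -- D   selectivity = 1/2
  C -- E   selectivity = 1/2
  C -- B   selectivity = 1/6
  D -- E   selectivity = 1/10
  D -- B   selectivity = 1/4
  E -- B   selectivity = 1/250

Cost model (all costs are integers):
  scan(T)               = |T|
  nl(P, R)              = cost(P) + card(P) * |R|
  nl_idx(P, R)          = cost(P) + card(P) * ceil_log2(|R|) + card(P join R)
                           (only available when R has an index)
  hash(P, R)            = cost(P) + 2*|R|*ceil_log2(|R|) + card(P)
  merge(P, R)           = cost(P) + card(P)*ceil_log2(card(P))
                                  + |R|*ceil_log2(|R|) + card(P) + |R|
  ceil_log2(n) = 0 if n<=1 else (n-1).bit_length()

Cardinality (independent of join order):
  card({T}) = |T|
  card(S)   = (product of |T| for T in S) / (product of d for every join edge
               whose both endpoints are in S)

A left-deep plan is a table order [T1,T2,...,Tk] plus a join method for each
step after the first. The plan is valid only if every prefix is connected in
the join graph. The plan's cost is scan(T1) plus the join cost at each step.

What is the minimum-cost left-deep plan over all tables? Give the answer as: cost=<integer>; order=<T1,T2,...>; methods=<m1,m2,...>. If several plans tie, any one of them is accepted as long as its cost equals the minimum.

Selinger DP (subsets sized 1..n):
  {A}: scan cost=200, card=200
  {C}: scan cost=60, card=60
  {D}: scan cost=20, card=20
  {E}: scan cost=400, card=400
  {B}: scan cost=500, card=500
  {AC}: card=240; try (A,nl_idx)→780, (C,hash)→1120, (C,nl_idx)→1640, (A,merge)→2280, (C,merge)→2420, (A,hash)→3320 …(+2); best=780 via (A,nl_idx)
  {AD}: card=800; try (D,hash)→600, (A,nl_idx)→980, (A,merge)→1940, (D,merge)→2120, (A,hash)→3240, (A,nl)→4020 …(+1); best=600 via (D,hash)
  {AE}: card=40000; try (A,hash)→4000, (E,merge)→6000, (A,merge)→6200, (E,hash)→7600, (A,nl_idx)→43600, (E,nl)→80200 …(+1); best=4000 via (A,hash)
  {AB}: card=2500; try (A,hash)→4200, (B,nl_idx)→4500, (B,merge)→7000, (A,nl_idx)→7000, (A,merge)→7300, (B,hash)→9400 …(+2); best=4200 via (A,hash)
  {CD}: card=600; try (D,hash)→320, (C,merge)→560, (D,merge)→600, (C,nl_idx)→740, (C,hash)→760, (C,nl)→1220 …(+1); best=320 via (D,hash)
  {CE}: card=12000; try (C,hash)→1520, (E,merge)→4480, (C,merge)→4820, (E,hash)→7320, (C,nl_idx)→14800, (E,nl)→24060 …(+1); best=1520 via (C,hash)
  {BC}: card=5000; try (C,hash)→1720, (B,merge)→5480, (B,nl_idx)→5600, (C,merge)→5920, (C,nl_idx)→8500, (B,hash)→9120 …(+2); best=1720 via (C,hash)
  {DE}: card=800; try (D,hash)→1000, (E,merge)→4140, (D,merge)→4520, (E,hash)→7240, (E,nl)→8020, (D,nl)→8400; best=1000 via (D,hash)
  {BD}: card=2500; try (D,hash)→1200, (B,nl_idx)→2700, (B,merge)→5140, (D,merge)→5620, (B,hash)→9040, (B,nl)→10020 …(+1); best=1200 via (D,hash)
  {BE}: card=800; try (B,nl_idx)→4800, (E,hash)→8200, (B,merge)→9400, (E,merge)→9500, (B,hash)→9800, (B,nl)→200400 …(+1); best=4800 via (B,nl_idx)
  {ACD}: card=480; try (D,hash)→1220, (C,hash)→2120, (D,merge)→3060, (A,hash)→4120, (D,nl)→5580, (A,nl_idx)→5600 …(+5); best=1220 via (D,hash)
  {ACE}: card=24000; try (E,merge)→6940, (E,hash)→8220, (A,hash)→16720, (C,hash)→44720, (E,nl)→96780, (A,nl_idx)→121520 …(+5); best=6940 via (E,merge)
  {ABC}: card=500; try (B,nl_idx)→3440, (C,hash)→7420, (B,merge)→7940, (A,hash)→9920, (B,hash)→10020, (C,nl_idx)→19700 …(+6); best=3440 via (B,nl_idx)
  {ADE}: card=16000; try (A,hash)→5000, (E,hash)→8600, (A,merge)→11600, (E,merge)→13400, (A,nl_idx)→23400, (D,hash)→44200 …(+4); best=5000 via (A,hash)
  {ABD}: card=2500; try (D,hash)→6900, (A,hash)→6900, (B,nl_idx)→10300, (B,hash)→10400, (B,merge)→14400, (A,nl_idx)→23700 …(+5); best=6900 via (D,hash)
  {ABE}: card=2000; try (A,hash)→8800, (A,nl_idx)→13200, (E,hash)→13900, (A,merge)→15400, (E,merge)→40700, (B,hash)→53000 …(+5); best=8800 via (A,hash)
  {CDE}: card=12000; try (C,hash)→2520, (E,hash)→8120, (C,merge)→10220, (E,merge)→10920, (D,hash)→13720, (C,nl_idx)→17800 …(+4); best=2520 via (C,hash)
  {BCD}: card=12500; try (C,hash)→4420, (D,hash)→6920, (B,hash)→9920, (B,merge)→11920, (B,nl_idx)→18220, (C,nl_idx)→28700 …(+5); best=4420 via (C,hash)
  {BCE}: card=4000; try (C,hash)→6320, (C,nl_idx)→13600, (E,hash)→13920, (C,merge)→14020, (B,hash)→22520, (C,nl)→52800 …(+5); best=6320 via (C,hash)
  {BDE}: card=400; try (D,hash)→5800, (B,nl_idx)→8600, (B,hash)→10800, (E,hash)→10900, (D,merge)→13720, (B,merge)→14800 …(+4); best=5800 via (D,hash)
  {ACDE}: card=4800; try (E,hash)→8900, (E,merge)→10020, (A,hash)→17720, (C,hash)→21720, (D,hash)→31140, (A,nl_idx)→103320 …(+8); best=8900 via (E,hash)
  {ABCD}: card=250; try (D,hash)→4140, (B,nl_idx)→5790, (D,merge)→8560, (C,hash)→10120, (B,hash)→10700, (B,merge)→11020 …(+9); best=4140 via (D,hash)
  {ABCE}: card=200; try (E,hash)→11140, (C,hash)→11520, (E,merge)→12440, (A,hash)→13520, (C,nl_idx)→21000, (C,merge)→33220 …(+9); best=11140 via (E,hash)
  {ABDE}: card=200; try (A,nl_idx)→9200, (A,hash)→9400, (D,hash)→11000, (A,merge)→11600, (E,hash)→16600, (B,hash)→30000 …(+8); best=9200 via (A,nl_idx)
  {BCDE}: card=1000; try (C,hash)→6920, (C,nl_idx)→9200, (C,merge)→10220, (D,hash)→10520, (B,hash)→23520, (E,hash)→24120 …(+8); best=6920 via (C,hash)
  {ABCDE}: card=10; try (C,hash)→10120, (E,merge)→10390, (C,nl_idx)→10410, (A,hash)→11120, (C,merge)→11420, (D,hash)→11540 …(+12); best=10120 via (C,hash)

cost=10120; order=E,B,D,A,C; methods=nl_idx,hash,nl_idx,hash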